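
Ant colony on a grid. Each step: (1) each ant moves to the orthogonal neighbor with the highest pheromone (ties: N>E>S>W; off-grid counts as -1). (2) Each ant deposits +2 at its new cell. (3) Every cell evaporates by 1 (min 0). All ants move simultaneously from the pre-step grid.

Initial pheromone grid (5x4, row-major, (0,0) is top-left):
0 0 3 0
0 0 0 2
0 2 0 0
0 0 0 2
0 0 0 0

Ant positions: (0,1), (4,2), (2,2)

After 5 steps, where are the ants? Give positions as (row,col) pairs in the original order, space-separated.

Step 1: ant0:(0,1)->E->(0,2) | ant1:(4,2)->N->(3,2) | ant2:(2,2)->W->(2,1)
  grid max=4 at (0,2)
Step 2: ant0:(0,2)->E->(0,3) | ant1:(3,2)->E->(3,3) | ant2:(2,1)->N->(1,1)
  grid max=3 at (0,2)
Step 3: ant0:(0,3)->W->(0,2) | ant1:(3,3)->N->(2,3) | ant2:(1,1)->S->(2,1)
  grid max=4 at (0,2)
Step 4: ant0:(0,2)->E->(0,3) | ant1:(2,3)->S->(3,3) | ant2:(2,1)->N->(1,1)
  grid max=3 at (0,2)
Step 5: ant0:(0,3)->W->(0,2) | ant1:(3,3)->N->(2,3) | ant2:(1,1)->S->(2,1)
  grid max=4 at (0,2)

(0,2) (2,3) (2,1)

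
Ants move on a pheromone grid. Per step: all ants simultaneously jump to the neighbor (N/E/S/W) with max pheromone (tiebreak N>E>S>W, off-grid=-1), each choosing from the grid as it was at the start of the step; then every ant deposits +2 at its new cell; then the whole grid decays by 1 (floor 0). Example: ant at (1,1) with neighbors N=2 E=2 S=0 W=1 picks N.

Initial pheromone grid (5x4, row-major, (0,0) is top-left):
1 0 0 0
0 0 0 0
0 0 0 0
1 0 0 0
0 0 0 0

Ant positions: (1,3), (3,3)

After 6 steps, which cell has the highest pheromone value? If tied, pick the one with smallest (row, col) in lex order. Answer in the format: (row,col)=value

Step 1: ant0:(1,3)->N->(0,3) | ant1:(3,3)->N->(2,3)
  grid max=1 at (0,3)
Step 2: ant0:(0,3)->S->(1,3) | ant1:(2,3)->N->(1,3)
  grid max=3 at (1,3)
Step 3: ant0:(1,3)->N->(0,3) | ant1:(1,3)->N->(0,3)
  grid max=3 at (0,3)
Step 4: ant0:(0,3)->S->(1,3) | ant1:(0,3)->S->(1,3)
  grid max=5 at (1,3)
Step 5: ant0:(1,3)->N->(0,3) | ant1:(1,3)->N->(0,3)
  grid max=5 at (0,3)
Step 6: ant0:(0,3)->S->(1,3) | ant1:(0,3)->S->(1,3)
  grid max=7 at (1,3)
Final grid:
  0 0 0 4
  0 0 0 7
  0 0 0 0
  0 0 0 0
  0 0 0 0
Max pheromone 7 at (1,3)

Answer: (1,3)=7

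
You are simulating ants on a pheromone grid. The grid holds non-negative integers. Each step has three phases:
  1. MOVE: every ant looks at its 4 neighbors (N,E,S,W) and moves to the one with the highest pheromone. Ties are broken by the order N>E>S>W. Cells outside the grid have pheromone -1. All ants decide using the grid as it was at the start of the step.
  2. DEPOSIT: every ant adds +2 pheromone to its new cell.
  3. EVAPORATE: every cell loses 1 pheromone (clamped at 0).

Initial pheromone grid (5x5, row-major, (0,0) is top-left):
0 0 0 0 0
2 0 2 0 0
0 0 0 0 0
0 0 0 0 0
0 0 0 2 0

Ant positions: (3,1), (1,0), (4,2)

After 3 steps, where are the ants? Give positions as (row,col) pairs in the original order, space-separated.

Step 1: ant0:(3,1)->N->(2,1) | ant1:(1,0)->N->(0,0) | ant2:(4,2)->E->(4,3)
  grid max=3 at (4,3)
Step 2: ant0:(2,1)->N->(1,1) | ant1:(0,0)->S->(1,0) | ant2:(4,3)->N->(3,3)
  grid max=2 at (1,0)
Step 3: ant0:(1,1)->W->(1,0) | ant1:(1,0)->E->(1,1) | ant2:(3,3)->S->(4,3)
  grid max=3 at (1,0)

(1,0) (1,1) (4,3)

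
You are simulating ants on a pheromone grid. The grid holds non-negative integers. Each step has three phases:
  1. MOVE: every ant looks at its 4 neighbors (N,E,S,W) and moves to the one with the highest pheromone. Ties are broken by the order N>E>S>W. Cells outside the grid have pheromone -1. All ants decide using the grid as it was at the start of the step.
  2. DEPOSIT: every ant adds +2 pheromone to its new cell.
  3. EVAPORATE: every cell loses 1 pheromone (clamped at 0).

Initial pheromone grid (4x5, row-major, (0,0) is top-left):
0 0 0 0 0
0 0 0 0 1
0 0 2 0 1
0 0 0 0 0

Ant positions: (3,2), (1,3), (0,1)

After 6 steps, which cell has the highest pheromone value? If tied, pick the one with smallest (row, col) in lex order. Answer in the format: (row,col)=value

Step 1: ant0:(3,2)->N->(2,2) | ant1:(1,3)->E->(1,4) | ant2:(0,1)->E->(0,2)
  grid max=3 at (2,2)
Step 2: ant0:(2,2)->N->(1,2) | ant1:(1,4)->N->(0,4) | ant2:(0,2)->E->(0,3)
  grid max=2 at (2,2)
Step 3: ant0:(1,2)->S->(2,2) | ant1:(0,4)->S->(1,4) | ant2:(0,3)->E->(0,4)
  grid max=3 at (2,2)
Step 4: ant0:(2,2)->N->(1,2) | ant1:(1,4)->N->(0,4) | ant2:(0,4)->S->(1,4)
  grid max=3 at (0,4)
Step 5: ant0:(1,2)->S->(2,2) | ant1:(0,4)->S->(1,4) | ant2:(1,4)->N->(0,4)
  grid max=4 at (0,4)
Step 6: ant0:(2,2)->N->(1,2) | ant1:(1,4)->N->(0,4) | ant2:(0,4)->S->(1,4)
  grid max=5 at (0,4)
Final grid:
  0 0 0 0 5
  0 0 1 0 5
  0 0 2 0 0
  0 0 0 0 0
Max pheromone 5 at (0,4)

Answer: (0,4)=5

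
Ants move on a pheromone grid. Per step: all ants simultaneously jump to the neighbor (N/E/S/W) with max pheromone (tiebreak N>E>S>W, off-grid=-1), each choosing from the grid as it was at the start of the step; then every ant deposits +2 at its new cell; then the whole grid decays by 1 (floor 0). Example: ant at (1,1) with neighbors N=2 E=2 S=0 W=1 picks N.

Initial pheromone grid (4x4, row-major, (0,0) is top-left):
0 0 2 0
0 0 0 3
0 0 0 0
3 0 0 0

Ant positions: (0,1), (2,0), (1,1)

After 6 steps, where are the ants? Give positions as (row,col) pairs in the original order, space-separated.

Step 1: ant0:(0,1)->E->(0,2) | ant1:(2,0)->S->(3,0) | ant2:(1,1)->N->(0,1)
  grid max=4 at (3,0)
Step 2: ant0:(0,2)->W->(0,1) | ant1:(3,0)->N->(2,0) | ant2:(0,1)->E->(0,2)
  grid max=4 at (0,2)
Step 3: ant0:(0,1)->E->(0,2) | ant1:(2,0)->S->(3,0) | ant2:(0,2)->W->(0,1)
  grid max=5 at (0,2)
Step 4: ant0:(0,2)->W->(0,1) | ant1:(3,0)->N->(2,0) | ant2:(0,1)->E->(0,2)
  grid max=6 at (0,2)
Step 5: ant0:(0,1)->E->(0,2) | ant1:(2,0)->S->(3,0) | ant2:(0,2)->W->(0,1)
  grid max=7 at (0,2)
Step 6: ant0:(0,2)->W->(0,1) | ant1:(3,0)->N->(2,0) | ant2:(0,1)->E->(0,2)
  grid max=8 at (0,2)

(0,1) (2,0) (0,2)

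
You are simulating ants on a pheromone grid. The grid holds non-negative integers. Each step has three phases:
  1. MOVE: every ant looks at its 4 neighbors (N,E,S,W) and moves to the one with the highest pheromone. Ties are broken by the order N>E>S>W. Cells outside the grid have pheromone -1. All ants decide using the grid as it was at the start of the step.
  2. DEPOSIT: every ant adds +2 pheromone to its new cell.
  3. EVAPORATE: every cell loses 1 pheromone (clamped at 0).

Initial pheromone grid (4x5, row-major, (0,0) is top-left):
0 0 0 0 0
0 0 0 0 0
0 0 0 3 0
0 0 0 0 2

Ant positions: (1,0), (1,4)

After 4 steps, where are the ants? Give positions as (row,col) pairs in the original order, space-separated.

Step 1: ant0:(1,0)->N->(0,0) | ant1:(1,4)->N->(0,4)
  grid max=2 at (2,3)
Step 2: ant0:(0,0)->E->(0,1) | ant1:(0,4)->S->(1,4)
  grid max=1 at (0,1)
Step 3: ant0:(0,1)->E->(0,2) | ant1:(1,4)->N->(0,4)
  grid max=1 at (0,2)
Step 4: ant0:(0,2)->E->(0,3) | ant1:(0,4)->S->(1,4)
  grid max=1 at (0,3)

(0,3) (1,4)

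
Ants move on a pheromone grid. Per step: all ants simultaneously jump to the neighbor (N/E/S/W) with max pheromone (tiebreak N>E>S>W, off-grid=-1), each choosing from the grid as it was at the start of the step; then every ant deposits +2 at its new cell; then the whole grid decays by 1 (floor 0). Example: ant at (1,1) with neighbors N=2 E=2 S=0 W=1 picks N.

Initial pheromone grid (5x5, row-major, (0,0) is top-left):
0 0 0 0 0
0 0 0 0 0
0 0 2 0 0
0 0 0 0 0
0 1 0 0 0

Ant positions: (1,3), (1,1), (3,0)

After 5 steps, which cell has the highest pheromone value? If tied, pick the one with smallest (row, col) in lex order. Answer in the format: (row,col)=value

Answer: (1,4)=3

Derivation:
Step 1: ant0:(1,3)->N->(0,3) | ant1:(1,1)->N->(0,1) | ant2:(3,0)->N->(2,0)
  grid max=1 at (0,1)
Step 2: ant0:(0,3)->E->(0,4) | ant1:(0,1)->E->(0,2) | ant2:(2,0)->N->(1,0)
  grid max=1 at (0,2)
Step 3: ant0:(0,4)->S->(1,4) | ant1:(0,2)->E->(0,3) | ant2:(1,0)->N->(0,0)
  grid max=1 at (0,0)
Step 4: ant0:(1,4)->N->(0,4) | ant1:(0,3)->E->(0,4) | ant2:(0,0)->E->(0,1)
  grid max=3 at (0,4)
Step 5: ant0:(0,4)->S->(1,4) | ant1:(0,4)->S->(1,4) | ant2:(0,1)->E->(0,2)
  grid max=3 at (1,4)
Final grid:
  0 0 1 0 2
  0 0 0 0 3
  0 0 0 0 0
  0 0 0 0 0
  0 0 0 0 0
Max pheromone 3 at (1,4)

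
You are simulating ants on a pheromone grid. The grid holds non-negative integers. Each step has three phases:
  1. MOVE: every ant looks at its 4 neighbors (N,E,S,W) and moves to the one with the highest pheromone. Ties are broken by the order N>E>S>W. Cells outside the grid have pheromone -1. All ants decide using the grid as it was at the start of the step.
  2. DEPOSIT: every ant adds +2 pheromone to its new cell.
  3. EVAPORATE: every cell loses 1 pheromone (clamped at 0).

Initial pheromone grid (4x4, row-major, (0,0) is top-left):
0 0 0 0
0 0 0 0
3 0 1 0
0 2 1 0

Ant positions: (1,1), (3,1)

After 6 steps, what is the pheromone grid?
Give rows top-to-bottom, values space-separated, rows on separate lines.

After step 1: ants at (0,1),(3,2)
  0 1 0 0
  0 0 0 0
  2 0 0 0
  0 1 2 0
After step 2: ants at (0,2),(3,1)
  0 0 1 0
  0 0 0 0
  1 0 0 0
  0 2 1 0
After step 3: ants at (0,3),(3,2)
  0 0 0 1
  0 0 0 0
  0 0 0 0
  0 1 2 0
After step 4: ants at (1,3),(3,1)
  0 0 0 0
  0 0 0 1
  0 0 0 0
  0 2 1 0
After step 5: ants at (0,3),(3,2)
  0 0 0 1
  0 0 0 0
  0 0 0 0
  0 1 2 0
After step 6: ants at (1,3),(3,1)
  0 0 0 0
  0 0 0 1
  0 0 0 0
  0 2 1 0

0 0 0 0
0 0 0 1
0 0 0 0
0 2 1 0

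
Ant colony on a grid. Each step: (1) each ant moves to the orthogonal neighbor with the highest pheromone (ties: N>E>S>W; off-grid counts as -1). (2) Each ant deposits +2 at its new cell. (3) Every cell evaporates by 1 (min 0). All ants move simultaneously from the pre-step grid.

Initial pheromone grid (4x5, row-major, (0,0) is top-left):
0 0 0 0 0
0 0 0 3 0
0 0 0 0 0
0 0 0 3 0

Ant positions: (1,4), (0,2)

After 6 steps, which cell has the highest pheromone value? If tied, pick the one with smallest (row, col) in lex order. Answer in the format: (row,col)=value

Step 1: ant0:(1,4)->W->(1,3) | ant1:(0,2)->E->(0,3)
  grid max=4 at (1,3)
Step 2: ant0:(1,3)->N->(0,3) | ant1:(0,3)->S->(1,3)
  grid max=5 at (1,3)
Step 3: ant0:(0,3)->S->(1,3) | ant1:(1,3)->N->(0,3)
  grid max=6 at (1,3)
Step 4: ant0:(1,3)->N->(0,3) | ant1:(0,3)->S->(1,3)
  grid max=7 at (1,3)
Step 5: ant0:(0,3)->S->(1,3) | ant1:(1,3)->N->(0,3)
  grid max=8 at (1,3)
Step 6: ant0:(1,3)->N->(0,3) | ant1:(0,3)->S->(1,3)
  grid max=9 at (1,3)
Final grid:
  0 0 0 6 0
  0 0 0 9 0
  0 0 0 0 0
  0 0 0 0 0
Max pheromone 9 at (1,3)

Answer: (1,3)=9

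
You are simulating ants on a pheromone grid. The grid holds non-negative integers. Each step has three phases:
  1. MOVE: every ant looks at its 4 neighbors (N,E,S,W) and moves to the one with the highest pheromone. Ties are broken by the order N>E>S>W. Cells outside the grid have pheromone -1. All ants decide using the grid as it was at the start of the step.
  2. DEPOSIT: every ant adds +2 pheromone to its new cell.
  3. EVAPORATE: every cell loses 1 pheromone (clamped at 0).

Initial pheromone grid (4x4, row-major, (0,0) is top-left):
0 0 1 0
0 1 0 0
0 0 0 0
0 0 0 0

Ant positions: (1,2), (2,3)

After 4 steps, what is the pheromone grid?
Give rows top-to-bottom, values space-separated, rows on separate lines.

After step 1: ants at (0,2),(1,3)
  0 0 2 0
  0 0 0 1
  0 0 0 0
  0 0 0 0
After step 2: ants at (0,3),(0,3)
  0 0 1 3
  0 0 0 0
  0 0 0 0
  0 0 0 0
After step 3: ants at (0,2),(0,2)
  0 0 4 2
  0 0 0 0
  0 0 0 0
  0 0 0 0
After step 4: ants at (0,3),(0,3)
  0 0 3 5
  0 0 0 0
  0 0 0 0
  0 0 0 0

0 0 3 5
0 0 0 0
0 0 0 0
0 0 0 0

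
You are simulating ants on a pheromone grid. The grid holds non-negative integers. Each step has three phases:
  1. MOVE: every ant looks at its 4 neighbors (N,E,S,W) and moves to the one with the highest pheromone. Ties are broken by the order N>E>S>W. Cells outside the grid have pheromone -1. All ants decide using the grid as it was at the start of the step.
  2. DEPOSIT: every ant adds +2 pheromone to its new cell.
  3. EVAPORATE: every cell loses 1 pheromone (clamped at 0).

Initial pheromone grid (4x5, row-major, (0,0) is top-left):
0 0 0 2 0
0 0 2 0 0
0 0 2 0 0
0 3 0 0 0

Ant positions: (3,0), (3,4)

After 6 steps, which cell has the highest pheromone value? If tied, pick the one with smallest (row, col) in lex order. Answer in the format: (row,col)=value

Answer: (3,1)=3

Derivation:
Step 1: ant0:(3,0)->E->(3,1) | ant1:(3,4)->N->(2,4)
  grid max=4 at (3,1)
Step 2: ant0:(3,1)->N->(2,1) | ant1:(2,4)->N->(1,4)
  grid max=3 at (3,1)
Step 3: ant0:(2,1)->S->(3,1) | ant1:(1,4)->N->(0,4)
  grid max=4 at (3,1)
Step 4: ant0:(3,1)->N->(2,1) | ant1:(0,4)->S->(1,4)
  grid max=3 at (3,1)
Step 5: ant0:(2,1)->S->(3,1) | ant1:(1,4)->N->(0,4)
  grid max=4 at (3,1)
Step 6: ant0:(3,1)->N->(2,1) | ant1:(0,4)->S->(1,4)
  grid max=3 at (3,1)
Final grid:
  0 0 0 0 0
  0 0 0 0 1
  0 1 0 0 0
  0 3 0 0 0
Max pheromone 3 at (3,1)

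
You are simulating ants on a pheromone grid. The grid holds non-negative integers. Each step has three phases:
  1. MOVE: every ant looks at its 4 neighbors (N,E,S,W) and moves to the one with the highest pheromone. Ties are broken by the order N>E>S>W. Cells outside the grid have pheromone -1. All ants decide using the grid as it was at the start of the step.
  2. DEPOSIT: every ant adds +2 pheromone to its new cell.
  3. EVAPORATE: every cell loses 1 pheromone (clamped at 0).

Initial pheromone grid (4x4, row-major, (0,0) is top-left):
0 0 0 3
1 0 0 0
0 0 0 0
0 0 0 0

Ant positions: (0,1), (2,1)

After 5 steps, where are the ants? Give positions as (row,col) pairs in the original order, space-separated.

Step 1: ant0:(0,1)->E->(0,2) | ant1:(2,1)->N->(1,1)
  grid max=2 at (0,3)
Step 2: ant0:(0,2)->E->(0,3) | ant1:(1,1)->N->(0,1)
  grid max=3 at (0,3)
Step 3: ant0:(0,3)->S->(1,3) | ant1:(0,1)->E->(0,2)
  grid max=2 at (0,3)
Step 4: ant0:(1,3)->N->(0,3) | ant1:(0,2)->E->(0,3)
  grid max=5 at (0,3)
Step 5: ant0:(0,3)->S->(1,3) | ant1:(0,3)->S->(1,3)
  grid max=4 at (0,3)

(1,3) (1,3)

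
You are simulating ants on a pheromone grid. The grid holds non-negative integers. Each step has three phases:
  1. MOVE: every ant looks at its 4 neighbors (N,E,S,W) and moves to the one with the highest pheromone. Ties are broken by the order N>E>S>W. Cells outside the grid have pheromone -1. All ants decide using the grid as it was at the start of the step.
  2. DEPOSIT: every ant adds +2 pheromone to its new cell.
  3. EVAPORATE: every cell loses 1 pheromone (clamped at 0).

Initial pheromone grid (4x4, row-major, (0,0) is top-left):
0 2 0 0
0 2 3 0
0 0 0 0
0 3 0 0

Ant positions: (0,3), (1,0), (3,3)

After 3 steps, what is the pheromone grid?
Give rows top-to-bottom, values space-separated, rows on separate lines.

After step 1: ants at (1,3),(1,1),(2,3)
  0 1 0 0
  0 3 2 1
  0 0 0 1
  0 2 0 0
After step 2: ants at (1,2),(1,2),(1,3)
  0 0 0 0
  0 2 5 2
  0 0 0 0
  0 1 0 0
After step 3: ants at (1,3),(1,3),(1,2)
  0 0 0 0
  0 1 6 5
  0 0 0 0
  0 0 0 0

0 0 0 0
0 1 6 5
0 0 0 0
0 0 0 0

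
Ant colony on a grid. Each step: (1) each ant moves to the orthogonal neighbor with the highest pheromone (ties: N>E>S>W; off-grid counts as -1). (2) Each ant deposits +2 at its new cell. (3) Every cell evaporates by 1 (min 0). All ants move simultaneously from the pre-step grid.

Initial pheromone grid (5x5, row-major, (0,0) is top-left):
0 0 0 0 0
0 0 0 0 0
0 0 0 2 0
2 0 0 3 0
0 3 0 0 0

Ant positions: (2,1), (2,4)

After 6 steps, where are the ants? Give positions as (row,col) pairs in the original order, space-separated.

Step 1: ant0:(2,1)->N->(1,1) | ant1:(2,4)->W->(2,3)
  grid max=3 at (2,3)
Step 2: ant0:(1,1)->N->(0,1) | ant1:(2,3)->S->(3,3)
  grid max=3 at (3,3)
Step 3: ant0:(0,1)->E->(0,2) | ant1:(3,3)->N->(2,3)
  grid max=3 at (2,3)
Step 4: ant0:(0,2)->E->(0,3) | ant1:(2,3)->S->(3,3)
  grid max=3 at (3,3)
Step 5: ant0:(0,3)->E->(0,4) | ant1:(3,3)->N->(2,3)
  grid max=3 at (2,3)
Step 6: ant0:(0,4)->S->(1,4) | ant1:(2,3)->S->(3,3)
  grid max=3 at (3,3)

(1,4) (3,3)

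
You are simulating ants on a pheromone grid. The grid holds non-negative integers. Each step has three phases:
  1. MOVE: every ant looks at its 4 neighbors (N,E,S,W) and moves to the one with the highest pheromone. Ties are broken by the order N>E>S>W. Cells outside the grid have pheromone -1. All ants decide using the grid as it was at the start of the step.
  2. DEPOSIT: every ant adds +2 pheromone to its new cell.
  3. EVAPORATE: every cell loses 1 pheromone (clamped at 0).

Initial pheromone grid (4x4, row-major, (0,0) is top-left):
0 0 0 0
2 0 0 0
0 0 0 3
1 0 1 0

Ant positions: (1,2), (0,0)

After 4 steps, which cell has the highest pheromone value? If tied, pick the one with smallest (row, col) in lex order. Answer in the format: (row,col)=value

Answer: (1,0)=2

Derivation:
Step 1: ant0:(1,2)->N->(0,2) | ant1:(0,0)->S->(1,0)
  grid max=3 at (1,0)
Step 2: ant0:(0,2)->E->(0,3) | ant1:(1,0)->N->(0,0)
  grid max=2 at (1,0)
Step 3: ant0:(0,3)->S->(1,3) | ant1:(0,0)->S->(1,0)
  grid max=3 at (1,0)
Step 4: ant0:(1,3)->N->(0,3) | ant1:(1,0)->N->(0,0)
  grid max=2 at (1,0)
Final grid:
  1 0 0 1
  2 0 0 0
  0 0 0 0
  0 0 0 0
Max pheromone 2 at (1,0)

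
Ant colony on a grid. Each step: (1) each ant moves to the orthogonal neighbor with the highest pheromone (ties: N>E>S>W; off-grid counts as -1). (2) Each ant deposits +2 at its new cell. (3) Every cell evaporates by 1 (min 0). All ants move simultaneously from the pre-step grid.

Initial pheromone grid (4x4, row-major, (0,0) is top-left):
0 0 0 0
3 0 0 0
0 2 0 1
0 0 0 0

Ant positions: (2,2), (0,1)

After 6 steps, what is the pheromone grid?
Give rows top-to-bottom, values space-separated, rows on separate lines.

After step 1: ants at (2,1),(0,2)
  0 0 1 0
  2 0 0 0
  0 3 0 0
  0 0 0 0
After step 2: ants at (1,1),(0,3)
  0 0 0 1
  1 1 0 0
  0 2 0 0
  0 0 0 0
After step 3: ants at (2,1),(1,3)
  0 0 0 0
  0 0 0 1
  0 3 0 0
  0 0 0 0
After step 4: ants at (1,1),(0,3)
  0 0 0 1
  0 1 0 0
  0 2 0 0
  0 0 0 0
After step 5: ants at (2,1),(1,3)
  0 0 0 0
  0 0 0 1
  0 3 0 0
  0 0 0 0
After step 6: ants at (1,1),(0,3)
  0 0 0 1
  0 1 0 0
  0 2 0 0
  0 0 0 0

0 0 0 1
0 1 0 0
0 2 0 0
0 0 0 0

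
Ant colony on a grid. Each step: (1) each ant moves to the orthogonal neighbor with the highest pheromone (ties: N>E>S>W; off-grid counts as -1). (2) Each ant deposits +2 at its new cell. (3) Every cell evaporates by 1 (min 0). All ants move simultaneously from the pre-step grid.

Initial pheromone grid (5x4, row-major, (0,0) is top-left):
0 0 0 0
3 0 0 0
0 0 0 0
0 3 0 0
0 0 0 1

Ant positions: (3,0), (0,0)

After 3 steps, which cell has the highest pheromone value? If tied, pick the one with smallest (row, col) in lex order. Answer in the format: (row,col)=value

Step 1: ant0:(3,0)->E->(3,1) | ant1:(0,0)->S->(1,0)
  grid max=4 at (1,0)
Step 2: ant0:(3,1)->N->(2,1) | ant1:(1,0)->N->(0,0)
  grid max=3 at (1,0)
Step 3: ant0:(2,1)->S->(3,1) | ant1:(0,0)->S->(1,0)
  grid max=4 at (1,0)
Final grid:
  0 0 0 0
  4 0 0 0
  0 0 0 0
  0 4 0 0
  0 0 0 0
Max pheromone 4 at (1,0)

Answer: (1,0)=4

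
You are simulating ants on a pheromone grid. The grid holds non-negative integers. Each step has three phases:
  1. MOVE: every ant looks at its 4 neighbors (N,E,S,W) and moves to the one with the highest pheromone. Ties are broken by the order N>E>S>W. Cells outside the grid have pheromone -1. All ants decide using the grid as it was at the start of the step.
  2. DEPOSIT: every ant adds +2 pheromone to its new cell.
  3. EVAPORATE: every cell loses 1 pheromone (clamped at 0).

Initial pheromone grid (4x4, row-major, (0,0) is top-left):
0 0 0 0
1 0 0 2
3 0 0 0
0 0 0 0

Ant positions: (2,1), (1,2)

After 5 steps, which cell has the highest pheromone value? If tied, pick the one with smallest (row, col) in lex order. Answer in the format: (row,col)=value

Answer: (2,0)=4

Derivation:
Step 1: ant0:(2,1)->W->(2,0) | ant1:(1,2)->E->(1,3)
  grid max=4 at (2,0)
Step 2: ant0:(2,0)->N->(1,0) | ant1:(1,3)->N->(0,3)
  grid max=3 at (2,0)
Step 3: ant0:(1,0)->S->(2,0) | ant1:(0,3)->S->(1,3)
  grid max=4 at (2,0)
Step 4: ant0:(2,0)->N->(1,0) | ant1:(1,3)->N->(0,3)
  grid max=3 at (2,0)
Step 5: ant0:(1,0)->S->(2,0) | ant1:(0,3)->S->(1,3)
  grid max=4 at (2,0)
Final grid:
  0 0 0 0
  0 0 0 3
  4 0 0 0
  0 0 0 0
Max pheromone 4 at (2,0)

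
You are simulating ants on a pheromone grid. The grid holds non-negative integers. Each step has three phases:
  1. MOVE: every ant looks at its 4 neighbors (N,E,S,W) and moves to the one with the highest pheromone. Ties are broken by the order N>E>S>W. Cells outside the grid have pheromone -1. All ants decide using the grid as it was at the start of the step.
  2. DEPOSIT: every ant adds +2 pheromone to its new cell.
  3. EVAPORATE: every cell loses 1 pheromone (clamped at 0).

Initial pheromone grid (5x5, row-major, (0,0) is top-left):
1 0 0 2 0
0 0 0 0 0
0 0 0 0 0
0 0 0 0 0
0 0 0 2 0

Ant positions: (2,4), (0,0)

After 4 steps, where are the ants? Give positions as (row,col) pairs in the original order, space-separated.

Step 1: ant0:(2,4)->N->(1,4) | ant1:(0,0)->E->(0,1)
  grid max=1 at (0,1)
Step 2: ant0:(1,4)->N->(0,4) | ant1:(0,1)->E->(0,2)
  grid max=1 at (0,2)
Step 3: ant0:(0,4)->S->(1,4) | ant1:(0,2)->E->(0,3)
  grid max=1 at (0,3)
Step 4: ant0:(1,4)->N->(0,4) | ant1:(0,3)->E->(0,4)
  grid max=3 at (0,4)

(0,4) (0,4)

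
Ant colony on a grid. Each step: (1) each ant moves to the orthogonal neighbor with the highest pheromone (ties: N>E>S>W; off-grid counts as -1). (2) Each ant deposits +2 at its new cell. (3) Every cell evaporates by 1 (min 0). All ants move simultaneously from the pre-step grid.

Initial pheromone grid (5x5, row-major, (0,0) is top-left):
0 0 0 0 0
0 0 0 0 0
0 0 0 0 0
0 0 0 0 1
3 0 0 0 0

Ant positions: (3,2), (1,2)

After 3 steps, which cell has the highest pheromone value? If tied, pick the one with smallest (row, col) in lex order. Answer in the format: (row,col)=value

Answer: (0,2)=1

Derivation:
Step 1: ant0:(3,2)->N->(2,2) | ant1:(1,2)->N->(0,2)
  grid max=2 at (4,0)
Step 2: ant0:(2,2)->N->(1,2) | ant1:(0,2)->E->(0,3)
  grid max=1 at (0,3)
Step 3: ant0:(1,2)->N->(0,2) | ant1:(0,3)->E->(0,4)
  grid max=1 at (0,2)
Final grid:
  0 0 1 0 1
  0 0 0 0 0
  0 0 0 0 0
  0 0 0 0 0
  0 0 0 0 0
Max pheromone 1 at (0,2)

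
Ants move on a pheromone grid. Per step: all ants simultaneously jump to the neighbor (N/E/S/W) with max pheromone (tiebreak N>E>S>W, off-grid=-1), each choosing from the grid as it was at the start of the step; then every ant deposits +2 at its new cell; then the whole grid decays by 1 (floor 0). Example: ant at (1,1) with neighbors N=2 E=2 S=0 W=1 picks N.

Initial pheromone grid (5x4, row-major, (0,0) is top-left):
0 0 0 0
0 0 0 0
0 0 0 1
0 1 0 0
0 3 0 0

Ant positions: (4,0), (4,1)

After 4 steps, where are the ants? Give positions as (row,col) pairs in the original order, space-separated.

Step 1: ant0:(4,0)->E->(4,1) | ant1:(4,1)->N->(3,1)
  grid max=4 at (4,1)
Step 2: ant0:(4,1)->N->(3,1) | ant1:(3,1)->S->(4,1)
  grid max=5 at (4,1)
Step 3: ant0:(3,1)->S->(4,1) | ant1:(4,1)->N->(3,1)
  grid max=6 at (4,1)
Step 4: ant0:(4,1)->N->(3,1) | ant1:(3,1)->S->(4,1)
  grid max=7 at (4,1)

(3,1) (4,1)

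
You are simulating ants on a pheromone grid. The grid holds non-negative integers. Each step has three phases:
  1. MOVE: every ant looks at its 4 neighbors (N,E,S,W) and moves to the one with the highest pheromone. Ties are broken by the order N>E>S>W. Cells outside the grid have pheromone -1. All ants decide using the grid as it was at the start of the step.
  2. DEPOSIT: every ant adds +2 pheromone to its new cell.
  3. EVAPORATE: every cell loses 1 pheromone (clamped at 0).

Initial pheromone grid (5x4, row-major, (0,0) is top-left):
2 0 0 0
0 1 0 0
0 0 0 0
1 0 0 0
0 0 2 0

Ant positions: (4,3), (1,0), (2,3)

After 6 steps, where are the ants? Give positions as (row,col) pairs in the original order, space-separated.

Step 1: ant0:(4,3)->W->(4,2) | ant1:(1,0)->N->(0,0) | ant2:(2,3)->N->(1,3)
  grid max=3 at (0,0)
Step 2: ant0:(4,2)->N->(3,2) | ant1:(0,0)->E->(0,1) | ant2:(1,3)->N->(0,3)
  grid max=2 at (0,0)
Step 3: ant0:(3,2)->S->(4,2) | ant1:(0,1)->W->(0,0) | ant2:(0,3)->S->(1,3)
  grid max=3 at (0,0)
Step 4: ant0:(4,2)->N->(3,2) | ant1:(0,0)->E->(0,1) | ant2:(1,3)->N->(0,3)
  grid max=2 at (0,0)
Step 5: ant0:(3,2)->S->(4,2) | ant1:(0,1)->W->(0,0) | ant2:(0,3)->S->(1,3)
  grid max=3 at (0,0)
Step 6: ant0:(4,2)->N->(3,2) | ant1:(0,0)->E->(0,1) | ant2:(1,3)->N->(0,3)
  grid max=2 at (0,0)

(3,2) (0,1) (0,3)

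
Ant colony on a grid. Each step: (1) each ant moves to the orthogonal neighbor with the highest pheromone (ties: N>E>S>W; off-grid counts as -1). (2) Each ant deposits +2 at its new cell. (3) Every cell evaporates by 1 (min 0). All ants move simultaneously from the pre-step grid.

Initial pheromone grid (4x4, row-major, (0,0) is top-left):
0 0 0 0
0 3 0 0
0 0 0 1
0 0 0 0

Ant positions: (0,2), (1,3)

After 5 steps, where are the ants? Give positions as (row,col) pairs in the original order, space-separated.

Step 1: ant0:(0,2)->E->(0,3) | ant1:(1,3)->S->(2,3)
  grid max=2 at (1,1)
Step 2: ant0:(0,3)->S->(1,3) | ant1:(2,3)->N->(1,3)
  grid max=3 at (1,3)
Step 3: ant0:(1,3)->S->(2,3) | ant1:(1,3)->S->(2,3)
  grid max=4 at (2,3)
Step 4: ant0:(2,3)->N->(1,3) | ant1:(2,3)->N->(1,3)
  grid max=5 at (1,3)
Step 5: ant0:(1,3)->S->(2,3) | ant1:(1,3)->S->(2,3)
  grid max=6 at (2,3)

(2,3) (2,3)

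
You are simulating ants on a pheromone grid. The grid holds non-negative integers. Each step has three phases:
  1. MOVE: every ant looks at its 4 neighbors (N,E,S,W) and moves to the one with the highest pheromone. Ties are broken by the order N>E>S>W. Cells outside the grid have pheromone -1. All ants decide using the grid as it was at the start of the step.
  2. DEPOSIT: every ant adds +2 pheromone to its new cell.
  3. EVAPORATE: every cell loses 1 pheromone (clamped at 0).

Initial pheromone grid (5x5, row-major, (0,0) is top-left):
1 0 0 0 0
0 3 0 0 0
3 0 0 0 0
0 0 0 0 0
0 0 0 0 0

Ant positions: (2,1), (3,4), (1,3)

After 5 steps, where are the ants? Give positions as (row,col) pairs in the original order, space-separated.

Step 1: ant0:(2,1)->N->(1,1) | ant1:(3,4)->N->(2,4) | ant2:(1,3)->N->(0,3)
  grid max=4 at (1,1)
Step 2: ant0:(1,1)->N->(0,1) | ant1:(2,4)->N->(1,4) | ant2:(0,3)->E->(0,4)
  grid max=3 at (1,1)
Step 3: ant0:(0,1)->S->(1,1) | ant1:(1,4)->N->(0,4) | ant2:(0,4)->S->(1,4)
  grid max=4 at (1,1)
Step 4: ant0:(1,1)->N->(0,1) | ant1:(0,4)->S->(1,4) | ant2:(1,4)->N->(0,4)
  grid max=3 at (0,4)
Step 5: ant0:(0,1)->S->(1,1) | ant1:(1,4)->N->(0,4) | ant2:(0,4)->S->(1,4)
  grid max=4 at (0,4)

(1,1) (0,4) (1,4)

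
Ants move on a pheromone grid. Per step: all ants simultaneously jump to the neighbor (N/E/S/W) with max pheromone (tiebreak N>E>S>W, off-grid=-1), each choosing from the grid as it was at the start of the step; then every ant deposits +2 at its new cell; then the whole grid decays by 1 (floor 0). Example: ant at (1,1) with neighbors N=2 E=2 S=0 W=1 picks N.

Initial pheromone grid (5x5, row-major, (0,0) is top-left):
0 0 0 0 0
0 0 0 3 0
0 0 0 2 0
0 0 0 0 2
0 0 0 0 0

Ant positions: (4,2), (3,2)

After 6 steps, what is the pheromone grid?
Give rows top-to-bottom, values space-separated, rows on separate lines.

After step 1: ants at (3,2),(2,2)
  0 0 0 0 0
  0 0 0 2 0
  0 0 1 1 0
  0 0 1 0 1
  0 0 0 0 0
After step 2: ants at (2,2),(2,3)
  0 0 0 0 0
  0 0 0 1 0
  0 0 2 2 0
  0 0 0 0 0
  0 0 0 0 0
After step 3: ants at (2,3),(2,2)
  0 0 0 0 0
  0 0 0 0 0
  0 0 3 3 0
  0 0 0 0 0
  0 0 0 0 0
After step 4: ants at (2,2),(2,3)
  0 0 0 0 0
  0 0 0 0 0
  0 0 4 4 0
  0 0 0 0 0
  0 0 0 0 0
After step 5: ants at (2,3),(2,2)
  0 0 0 0 0
  0 0 0 0 0
  0 0 5 5 0
  0 0 0 0 0
  0 0 0 0 0
After step 6: ants at (2,2),(2,3)
  0 0 0 0 0
  0 0 0 0 0
  0 0 6 6 0
  0 0 0 0 0
  0 0 0 0 0

0 0 0 0 0
0 0 0 0 0
0 0 6 6 0
0 0 0 0 0
0 0 0 0 0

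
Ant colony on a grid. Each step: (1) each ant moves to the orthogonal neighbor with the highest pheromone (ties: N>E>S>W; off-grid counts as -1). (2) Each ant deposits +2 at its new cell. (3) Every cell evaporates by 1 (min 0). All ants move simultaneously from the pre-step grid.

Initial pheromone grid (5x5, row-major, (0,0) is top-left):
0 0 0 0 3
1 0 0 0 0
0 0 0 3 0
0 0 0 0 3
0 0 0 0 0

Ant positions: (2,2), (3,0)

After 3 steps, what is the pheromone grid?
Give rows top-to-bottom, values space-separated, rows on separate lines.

After step 1: ants at (2,3),(2,0)
  0 0 0 0 2
  0 0 0 0 0
  1 0 0 4 0
  0 0 0 0 2
  0 0 0 0 0
After step 2: ants at (1,3),(1,0)
  0 0 0 0 1
  1 0 0 1 0
  0 0 0 3 0
  0 0 0 0 1
  0 0 0 0 0
After step 3: ants at (2,3),(0,0)
  1 0 0 0 0
  0 0 0 0 0
  0 0 0 4 0
  0 0 0 0 0
  0 0 0 0 0

1 0 0 0 0
0 0 0 0 0
0 0 0 4 0
0 0 0 0 0
0 0 0 0 0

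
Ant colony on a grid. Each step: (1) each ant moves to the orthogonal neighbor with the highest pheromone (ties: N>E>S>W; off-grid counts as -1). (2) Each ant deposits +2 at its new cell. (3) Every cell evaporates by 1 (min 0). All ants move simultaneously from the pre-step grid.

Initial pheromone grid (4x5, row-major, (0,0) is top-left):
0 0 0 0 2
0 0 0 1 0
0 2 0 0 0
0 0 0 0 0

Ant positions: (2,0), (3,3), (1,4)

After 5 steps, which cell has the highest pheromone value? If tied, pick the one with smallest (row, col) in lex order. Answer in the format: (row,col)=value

Step 1: ant0:(2,0)->E->(2,1) | ant1:(3,3)->N->(2,3) | ant2:(1,4)->N->(0,4)
  grid max=3 at (0,4)
Step 2: ant0:(2,1)->N->(1,1) | ant1:(2,3)->N->(1,3) | ant2:(0,4)->S->(1,4)
  grid max=2 at (0,4)
Step 3: ant0:(1,1)->S->(2,1) | ant1:(1,3)->E->(1,4) | ant2:(1,4)->N->(0,4)
  grid max=3 at (0,4)
Step 4: ant0:(2,1)->N->(1,1) | ant1:(1,4)->N->(0,4) | ant2:(0,4)->S->(1,4)
  grid max=4 at (0,4)
Step 5: ant0:(1,1)->S->(2,1) | ant1:(0,4)->S->(1,4) | ant2:(1,4)->N->(0,4)
  grid max=5 at (0,4)
Final grid:
  0 0 0 0 5
  0 0 0 0 4
  0 3 0 0 0
  0 0 0 0 0
Max pheromone 5 at (0,4)

Answer: (0,4)=5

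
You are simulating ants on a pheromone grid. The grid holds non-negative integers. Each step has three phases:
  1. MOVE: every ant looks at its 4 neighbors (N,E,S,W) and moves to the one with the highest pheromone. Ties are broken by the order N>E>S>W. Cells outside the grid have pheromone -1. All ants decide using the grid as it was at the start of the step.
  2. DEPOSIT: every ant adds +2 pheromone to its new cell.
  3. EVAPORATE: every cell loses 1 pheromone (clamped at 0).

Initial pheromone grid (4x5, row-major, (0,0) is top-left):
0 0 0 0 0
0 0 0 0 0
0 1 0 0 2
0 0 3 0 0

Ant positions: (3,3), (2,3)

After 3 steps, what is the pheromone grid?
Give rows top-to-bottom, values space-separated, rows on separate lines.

After step 1: ants at (3,2),(2,4)
  0 0 0 0 0
  0 0 0 0 0
  0 0 0 0 3
  0 0 4 0 0
After step 2: ants at (2,2),(1,4)
  0 0 0 0 0
  0 0 0 0 1
  0 0 1 0 2
  0 0 3 0 0
After step 3: ants at (3,2),(2,4)
  0 0 0 0 0
  0 0 0 0 0
  0 0 0 0 3
  0 0 4 0 0

0 0 0 0 0
0 0 0 0 0
0 0 0 0 3
0 0 4 0 0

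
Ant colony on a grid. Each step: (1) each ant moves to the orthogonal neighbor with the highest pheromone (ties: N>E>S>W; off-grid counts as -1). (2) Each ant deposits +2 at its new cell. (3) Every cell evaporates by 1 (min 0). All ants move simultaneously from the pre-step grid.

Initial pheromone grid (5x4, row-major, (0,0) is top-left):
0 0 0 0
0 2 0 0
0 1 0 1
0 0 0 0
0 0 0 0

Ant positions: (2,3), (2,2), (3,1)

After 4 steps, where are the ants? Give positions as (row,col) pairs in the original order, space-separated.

Step 1: ant0:(2,3)->N->(1,3) | ant1:(2,2)->E->(2,3) | ant2:(3,1)->N->(2,1)
  grid max=2 at (2,1)
Step 2: ant0:(1,3)->S->(2,3) | ant1:(2,3)->N->(1,3) | ant2:(2,1)->N->(1,1)
  grid max=3 at (2,3)
Step 3: ant0:(2,3)->N->(1,3) | ant1:(1,3)->S->(2,3) | ant2:(1,1)->S->(2,1)
  grid max=4 at (2,3)
Step 4: ant0:(1,3)->S->(2,3) | ant1:(2,3)->N->(1,3) | ant2:(2,1)->N->(1,1)
  grid max=5 at (2,3)

(2,3) (1,3) (1,1)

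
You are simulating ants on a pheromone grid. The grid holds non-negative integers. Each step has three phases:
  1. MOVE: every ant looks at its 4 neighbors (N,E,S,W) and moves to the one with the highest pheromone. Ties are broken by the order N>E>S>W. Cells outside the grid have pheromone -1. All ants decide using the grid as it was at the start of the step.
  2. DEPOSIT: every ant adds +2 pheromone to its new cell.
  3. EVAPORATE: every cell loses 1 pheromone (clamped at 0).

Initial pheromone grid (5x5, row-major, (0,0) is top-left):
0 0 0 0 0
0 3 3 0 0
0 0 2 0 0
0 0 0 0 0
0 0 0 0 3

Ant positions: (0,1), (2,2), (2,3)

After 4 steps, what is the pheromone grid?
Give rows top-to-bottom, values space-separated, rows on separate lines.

After step 1: ants at (1,1),(1,2),(2,2)
  0 0 0 0 0
  0 4 4 0 0
  0 0 3 0 0
  0 0 0 0 0
  0 0 0 0 2
After step 2: ants at (1,2),(1,1),(1,2)
  0 0 0 0 0
  0 5 7 0 0
  0 0 2 0 0
  0 0 0 0 0
  0 0 0 0 1
After step 3: ants at (1,1),(1,2),(1,1)
  0 0 0 0 0
  0 8 8 0 0
  0 0 1 0 0
  0 0 0 0 0
  0 0 0 0 0
After step 4: ants at (1,2),(1,1),(1,2)
  0 0 0 0 0
  0 9 11 0 0
  0 0 0 0 0
  0 0 0 0 0
  0 0 0 0 0

0 0 0 0 0
0 9 11 0 0
0 0 0 0 0
0 0 0 0 0
0 0 0 0 0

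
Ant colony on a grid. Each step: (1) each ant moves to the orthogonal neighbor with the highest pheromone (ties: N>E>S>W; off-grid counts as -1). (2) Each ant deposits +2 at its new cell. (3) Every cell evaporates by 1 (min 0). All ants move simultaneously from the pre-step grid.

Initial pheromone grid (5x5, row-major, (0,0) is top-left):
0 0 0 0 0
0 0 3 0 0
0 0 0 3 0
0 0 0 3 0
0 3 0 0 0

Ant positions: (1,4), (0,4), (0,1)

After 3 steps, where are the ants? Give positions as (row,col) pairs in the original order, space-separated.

Step 1: ant0:(1,4)->N->(0,4) | ant1:(0,4)->S->(1,4) | ant2:(0,1)->E->(0,2)
  grid max=2 at (1,2)
Step 2: ant0:(0,4)->S->(1,4) | ant1:(1,4)->N->(0,4) | ant2:(0,2)->S->(1,2)
  grid max=3 at (1,2)
Step 3: ant0:(1,4)->N->(0,4) | ant1:(0,4)->S->(1,4) | ant2:(1,2)->N->(0,2)
  grid max=3 at (0,4)

(0,4) (1,4) (0,2)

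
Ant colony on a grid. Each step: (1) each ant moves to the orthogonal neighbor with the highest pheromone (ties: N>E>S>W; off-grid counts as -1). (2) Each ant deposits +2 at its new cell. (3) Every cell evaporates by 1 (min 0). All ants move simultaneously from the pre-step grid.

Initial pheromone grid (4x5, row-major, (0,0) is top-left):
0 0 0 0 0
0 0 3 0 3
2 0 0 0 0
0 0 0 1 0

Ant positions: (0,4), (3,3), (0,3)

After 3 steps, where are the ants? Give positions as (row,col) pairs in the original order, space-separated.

Step 1: ant0:(0,4)->S->(1,4) | ant1:(3,3)->N->(2,3) | ant2:(0,3)->E->(0,4)
  grid max=4 at (1,4)
Step 2: ant0:(1,4)->N->(0,4) | ant1:(2,3)->N->(1,3) | ant2:(0,4)->S->(1,4)
  grid max=5 at (1,4)
Step 3: ant0:(0,4)->S->(1,4) | ant1:(1,3)->E->(1,4) | ant2:(1,4)->N->(0,4)
  grid max=8 at (1,4)

(1,4) (1,4) (0,4)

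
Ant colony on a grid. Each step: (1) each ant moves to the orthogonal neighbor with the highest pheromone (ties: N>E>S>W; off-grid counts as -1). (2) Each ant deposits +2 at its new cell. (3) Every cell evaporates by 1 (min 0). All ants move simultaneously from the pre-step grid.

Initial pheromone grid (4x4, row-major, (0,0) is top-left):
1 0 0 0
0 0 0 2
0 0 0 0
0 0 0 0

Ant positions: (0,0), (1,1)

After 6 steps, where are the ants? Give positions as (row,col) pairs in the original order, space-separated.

Step 1: ant0:(0,0)->E->(0,1) | ant1:(1,1)->N->(0,1)
  grid max=3 at (0,1)
Step 2: ant0:(0,1)->E->(0,2) | ant1:(0,1)->E->(0,2)
  grid max=3 at (0,2)
Step 3: ant0:(0,2)->W->(0,1) | ant1:(0,2)->W->(0,1)
  grid max=5 at (0,1)
Step 4: ant0:(0,1)->E->(0,2) | ant1:(0,1)->E->(0,2)
  grid max=5 at (0,2)
Step 5: ant0:(0,2)->W->(0,1) | ant1:(0,2)->W->(0,1)
  grid max=7 at (0,1)
Step 6: ant0:(0,1)->E->(0,2) | ant1:(0,1)->E->(0,2)
  grid max=7 at (0,2)

(0,2) (0,2)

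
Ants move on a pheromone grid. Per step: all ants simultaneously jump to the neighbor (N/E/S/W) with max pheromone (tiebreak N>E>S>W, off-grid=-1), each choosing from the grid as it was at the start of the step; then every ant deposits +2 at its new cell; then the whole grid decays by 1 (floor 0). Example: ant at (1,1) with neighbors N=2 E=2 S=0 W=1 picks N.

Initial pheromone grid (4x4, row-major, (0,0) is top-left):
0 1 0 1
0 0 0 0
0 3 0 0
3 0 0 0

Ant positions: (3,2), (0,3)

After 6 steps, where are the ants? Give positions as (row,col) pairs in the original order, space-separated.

Step 1: ant0:(3,2)->N->(2,2) | ant1:(0,3)->S->(1,3)
  grid max=2 at (2,1)
Step 2: ant0:(2,2)->W->(2,1) | ant1:(1,3)->N->(0,3)
  grid max=3 at (2,1)
Step 3: ant0:(2,1)->N->(1,1) | ant1:(0,3)->S->(1,3)
  grid max=2 at (2,1)
Step 4: ant0:(1,1)->S->(2,1) | ant1:(1,3)->N->(0,3)
  grid max=3 at (2,1)
Step 5: ant0:(2,1)->N->(1,1) | ant1:(0,3)->S->(1,3)
  grid max=2 at (2,1)
Step 6: ant0:(1,1)->S->(2,1) | ant1:(1,3)->N->(0,3)
  grid max=3 at (2,1)

(2,1) (0,3)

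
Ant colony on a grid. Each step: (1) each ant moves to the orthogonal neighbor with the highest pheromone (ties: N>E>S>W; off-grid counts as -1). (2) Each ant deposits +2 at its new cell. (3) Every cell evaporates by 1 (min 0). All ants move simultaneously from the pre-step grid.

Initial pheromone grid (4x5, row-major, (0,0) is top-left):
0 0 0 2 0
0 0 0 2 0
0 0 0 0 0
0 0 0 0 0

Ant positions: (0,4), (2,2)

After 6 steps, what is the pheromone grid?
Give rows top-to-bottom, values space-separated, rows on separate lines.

After step 1: ants at (0,3),(1,2)
  0 0 0 3 0
  0 0 1 1 0
  0 0 0 0 0
  0 0 0 0 0
After step 2: ants at (1,3),(1,3)
  0 0 0 2 0
  0 0 0 4 0
  0 0 0 0 0
  0 0 0 0 0
After step 3: ants at (0,3),(0,3)
  0 0 0 5 0
  0 0 0 3 0
  0 0 0 0 0
  0 0 0 0 0
After step 4: ants at (1,3),(1,3)
  0 0 0 4 0
  0 0 0 6 0
  0 0 0 0 0
  0 0 0 0 0
After step 5: ants at (0,3),(0,3)
  0 0 0 7 0
  0 0 0 5 0
  0 0 0 0 0
  0 0 0 0 0
After step 6: ants at (1,3),(1,3)
  0 0 0 6 0
  0 0 0 8 0
  0 0 0 0 0
  0 0 0 0 0

0 0 0 6 0
0 0 0 8 0
0 0 0 0 0
0 0 0 0 0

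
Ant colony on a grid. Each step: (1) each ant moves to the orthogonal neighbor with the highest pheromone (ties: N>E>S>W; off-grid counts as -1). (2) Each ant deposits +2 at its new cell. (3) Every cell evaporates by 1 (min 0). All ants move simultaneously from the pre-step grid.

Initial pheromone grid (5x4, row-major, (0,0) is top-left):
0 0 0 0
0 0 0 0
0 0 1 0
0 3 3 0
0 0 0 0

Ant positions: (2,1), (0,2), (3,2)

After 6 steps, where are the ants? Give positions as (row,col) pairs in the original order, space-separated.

Step 1: ant0:(2,1)->S->(3,1) | ant1:(0,2)->E->(0,3) | ant2:(3,2)->W->(3,1)
  grid max=6 at (3,1)
Step 2: ant0:(3,1)->E->(3,2) | ant1:(0,3)->S->(1,3) | ant2:(3,1)->E->(3,2)
  grid max=5 at (3,1)
Step 3: ant0:(3,2)->W->(3,1) | ant1:(1,3)->N->(0,3) | ant2:(3,2)->W->(3,1)
  grid max=8 at (3,1)
Step 4: ant0:(3,1)->E->(3,2) | ant1:(0,3)->S->(1,3) | ant2:(3,1)->E->(3,2)
  grid max=7 at (3,1)
Step 5: ant0:(3,2)->W->(3,1) | ant1:(1,3)->N->(0,3) | ant2:(3,2)->W->(3,1)
  grid max=10 at (3,1)
Step 6: ant0:(3,1)->E->(3,2) | ant1:(0,3)->S->(1,3) | ant2:(3,1)->E->(3,2)
  grid max=9 at (3,1)

(3,2) (1,3) (3,2)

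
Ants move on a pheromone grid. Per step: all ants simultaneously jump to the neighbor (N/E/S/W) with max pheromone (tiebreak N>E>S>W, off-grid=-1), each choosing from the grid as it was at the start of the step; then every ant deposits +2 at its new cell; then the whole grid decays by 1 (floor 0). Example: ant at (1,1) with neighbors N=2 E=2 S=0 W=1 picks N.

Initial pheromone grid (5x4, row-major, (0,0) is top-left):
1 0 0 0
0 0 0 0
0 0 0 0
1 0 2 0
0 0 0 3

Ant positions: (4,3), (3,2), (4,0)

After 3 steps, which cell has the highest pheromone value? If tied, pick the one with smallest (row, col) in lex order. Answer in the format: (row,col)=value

Answer: (3,0)=2

Derivation:
Step 1: ant0:(4,3)->N->(3,3) | ant1:(3,2)->N->(2,2) | ant2:(4,0)->N->(3,0)
  grid max=2 at (3,0)
Step 2: ant0:(3,3)->S->(4,3) | ant1:(2,2)->S->(3,2) | ant2:(3,0)->N->(2,0)
  grid max=3 at (4,3)
Step 3: ant0:(4,3)->N->(3,3) | ant1:(3,2)->N->(2,2) | ant2:(2,0)->S->(3,0)
  grid max=2 at (3,0)
Final grid:
  0 0 0 0
  0 0 0 0
  0 0 1 0
  2 0 1 1
  0 0 0 2
Max pheromone 2 at (3,0)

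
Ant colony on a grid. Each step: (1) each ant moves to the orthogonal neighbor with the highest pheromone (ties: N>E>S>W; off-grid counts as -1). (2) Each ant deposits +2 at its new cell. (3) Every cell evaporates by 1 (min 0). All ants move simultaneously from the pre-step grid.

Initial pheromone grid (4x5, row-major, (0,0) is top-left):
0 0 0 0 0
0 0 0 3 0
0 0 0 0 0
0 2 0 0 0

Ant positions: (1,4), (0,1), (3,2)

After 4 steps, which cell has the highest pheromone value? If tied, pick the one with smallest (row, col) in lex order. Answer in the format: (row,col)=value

Step 1: ant0:(1,4)->W->(1,3) | ant1:(0,1)->E->(0,2) | ant2:(3,2)->W->(3,1)
  grid max=4 at (1,3)
Step 2: ant0:(1,3)->N->(0,3) | ant1:(0,2)->E->(0,3) | ant2:(3,1)->N->(2,1)
  grid max=3 at (0,3)
Step 3: ant0:(0,3)->S->(1,3) | ant1:(0,3)->S->(1,3) | ant2:(2,1)->S->(3,1)
  grid max=6 at (1,3)
Step 4: ant0:(1,3)->N->(0,3) | ant1:(1,3)->N->(0,3) | ant2:(3,1)->N->(2,1)
  grid max=5 at (0,3)
Final grid:
  0 0 0 5 0
  0 0 0 5 0
  0 1 0 0 0
  0 2 0 0 0
Max pheromone 5 at (0,3)

Answer: (0,3)=5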